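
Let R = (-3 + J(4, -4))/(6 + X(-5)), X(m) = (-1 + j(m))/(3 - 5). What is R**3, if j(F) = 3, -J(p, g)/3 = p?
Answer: -27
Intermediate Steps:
J(p, g) = -3*p
X(m) = -1 (X(m) = (-1 + 3)/(3 - 5) = 2/(-2) = 2*(-1/2) = -1)
R = -3 (R = (-3 - 3*4)/(6 - 1) = (-3 - 12)/5 = -15*1/5 = -3)
R**3 = (-3)**3 = -27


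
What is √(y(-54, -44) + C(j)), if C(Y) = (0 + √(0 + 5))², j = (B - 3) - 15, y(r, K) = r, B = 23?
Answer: 7*I ≈ 7.0*I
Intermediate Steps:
j = 5 (j = (23 - 3) - 15 = 20 - 15 = 5)
C(Y) = 5 (C(Y) = (0 + √5)² = (√5)² = 5)
√(y(-54, -44) + C(j)) = √(-54 + 5) = √(-49) = 7*I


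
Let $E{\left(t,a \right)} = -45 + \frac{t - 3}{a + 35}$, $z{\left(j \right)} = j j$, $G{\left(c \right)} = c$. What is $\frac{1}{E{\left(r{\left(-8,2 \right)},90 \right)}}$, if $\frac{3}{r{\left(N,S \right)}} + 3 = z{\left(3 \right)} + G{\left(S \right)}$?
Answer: $- \frac{1000}{45021} \approx -0.022212$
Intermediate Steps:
$z{\left(j \right)} = j^{2}$
$r{\left(N,S \right)} = \frac{3}{6 + S}$ ($r{\left(N,S \right)} = \frac{3}{-3 + \left(3^{2} + S\right)} = \frac{3}{-3 + \left(9 + S\right)} = \frac{3}{6 + S}$)
$E{\left(t,a \right)} = -45 + \frac{-3 + t}{35 + a}$
$\frac{1}{E{\left(r{\left(-8,2 \right)},90 \right)}} = \frac{1}{\frac{1}{35 + 90} \left(-1578 + \frac{3}{6 + 2} - 4050\right)} = \frac{1}{\frac{1}{125} \left(-1578 + \frac{3}{8} - 4050\right)} = \frac{1}{\frac{1}{125} \left(- \frac{45021}{8}\right)} = \frac{1}{- \frac{45021}{1000}} = - \frac{1000}{45021}$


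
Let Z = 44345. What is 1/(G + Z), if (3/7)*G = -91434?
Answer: -1/169001 ≈ -5.9171e-6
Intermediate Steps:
G = -213346 (G = (7/3)*(-91434) = -213346)
1/(G + Z) = 1/(-213346 + 44345) = 1/(-169001) = -1/169001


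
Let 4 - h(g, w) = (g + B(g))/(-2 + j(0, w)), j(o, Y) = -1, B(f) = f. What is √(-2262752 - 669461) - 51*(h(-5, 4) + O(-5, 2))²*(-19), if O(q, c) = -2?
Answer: 5168/3 + I*√2932213 ≈ 1722.7 + 1712.4*I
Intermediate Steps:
h(g, w) = 4 + 2*g/3 (h(g, w) = 4 - (g + g)/(-2 - 1) = 4 - 2*g/(-3) = 4 - 2*g*(-1)/3 = 4 - (-2)*g/3 = 4 + 2*g/3)
√(-2262752 - 669461) - 51*(h(-5, 4) + O(-5, 2))²*(-19) = √(-2262752 - 669461) - 51*((4 + (⅔)*(-5)) - 2)²*(-19) = √(-2932213) - 51*((4 - 10/3) - 2)²*(-19) = I*√2932213 - 51*(⅔ - 2)²*(-19) = I*√2932213 - 51*(-4/3)²*(-19) = I*√2932213 - 51*16/9*(-19) = I*√2932213 - 272/3*(-19) = I*√2932213 + 5168/3 = 5168/3 + I*√2932213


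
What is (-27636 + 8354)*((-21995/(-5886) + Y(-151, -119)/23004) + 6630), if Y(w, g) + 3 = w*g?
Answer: -80192048842502/626859 ≈ -1.2793e+8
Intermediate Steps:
Y(w, g) = -3 + g*w (Y(w, g) = -3 + w*g = -3 + g*w)
(-27636 + 8354)*((-21995/(-5886) + Y(-151, -119)/23004) + 6630) = (-27636 + 8354)*((-21995/(-5886) + (-3 - 119*(-151))/23004) + 6630) = -19282*((-21995*(-1/5886) + (-3 + 17969)*(1/23004)) + 6630) = -19282*((21995/5886 + 17966*(1/23004)) + 6630) = -19282*((21995/5886 + 8983/11502) + 6630) = -19282*(2832041/626859 + 6630) = -19282*4158907211/626859 = -80192048842502/626859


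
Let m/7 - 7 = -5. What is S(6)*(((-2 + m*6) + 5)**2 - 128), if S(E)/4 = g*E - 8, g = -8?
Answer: -1666784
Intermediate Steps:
m = 14 (m = 49 + 7*(-5) = 49 - 35 = 14)
S(E) = -32 - 32*E (S(E) = 4*(-8*E - 8) = 4*(-8 - 8*E) = -32 - 32*E)
S(6)*(((-2 + m*6) + 5)**2 - 128) = (-32 - 32*6)*(((-2 + 14*6) + 5)**2 - 128) = (-32 - 192)*(((-2 + 84) + 5)**2 - 128) = -224*((82 + 5)**2 - 128) = -224*(87**2 - 128) = -224*(7569 - 128) = -224*7441 = -1666784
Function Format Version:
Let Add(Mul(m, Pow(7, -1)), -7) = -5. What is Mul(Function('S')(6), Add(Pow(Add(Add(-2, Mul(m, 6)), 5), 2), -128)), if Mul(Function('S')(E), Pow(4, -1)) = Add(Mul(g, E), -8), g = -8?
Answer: -1666784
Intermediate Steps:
m = 14 (m = Add(49, Mul(7, -5)) = Add(49, -35) = 14)
Function('S')(E) = Add(-32, Mul(-32, E)) (Function('S')(E) = Mul(4, Add(Mul(-8, E), -8)) = Mul(4, Add(-8, Mul(-8, E))) = Add(-32, Mul(-32, E)))
Mul(Function('S')(6), Add(Pow(Add(Add(-2, Mul(m, 6)), 5), 2), -128)) = Mul(Add(-32, Mul(-32, 6)), Add(Pow(Add(Add(-2, Mul(14, 6)), 5), 2), -128)) = Mul(Add(-32, -192), Add(Pow(Add(Add(-2, 84), 5), 2), -128)) = Mul(-224, Add(Pow(Add(82, 5), 2), -128)) = Mul(-224, Add(Pow(87, 2), -128)) = Mul(-224, Add(7569, -128)) = Mul(-224, 7441) = -1666784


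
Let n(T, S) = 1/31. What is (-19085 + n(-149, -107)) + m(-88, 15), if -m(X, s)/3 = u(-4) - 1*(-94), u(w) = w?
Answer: -600004/31 ≈ -19355.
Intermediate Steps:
n(T, S) = 1/31
m(X, s) = -270 (m(X, s) = -3*(-4 - 1*(-94)) = -3*(-4 + 94) = -3*90 = -270)
(-19085 + n(-149, -107)) + m(-88, 15) = (-19085 + 1/31) - 270 = -591634/31 - 270 = -600004/31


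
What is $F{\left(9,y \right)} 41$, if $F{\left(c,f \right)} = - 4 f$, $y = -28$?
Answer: $4592$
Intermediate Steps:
$F{\left(9,y \right)} 41 = \left(-4\right) \left(-28\right) 41 = 112 \cdot 41 = 4592$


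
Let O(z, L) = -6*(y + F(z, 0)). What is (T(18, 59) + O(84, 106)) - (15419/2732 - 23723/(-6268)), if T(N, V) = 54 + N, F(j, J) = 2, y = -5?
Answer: 172464789/2140522 ≈ 80.571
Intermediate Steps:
O(z, L) = 18 (O(z, L) = -6*(-5 + 2) = -6*(-3) = 18)
(T(18, 59) + O(84, 106)) - (15419/2732 - 23723/(-6268)) = ((54 + 18) + 18) - (15419/2732 - 23723/(-6268)) = (72 + 18) - (15419*(1/2732) - 23723*(-1/6268)) = 90 - (15419/2732 + 23723/6268) = 90 - 1*20182191/2140522 = 90 - 20182191/2140522 = 172464789/2140522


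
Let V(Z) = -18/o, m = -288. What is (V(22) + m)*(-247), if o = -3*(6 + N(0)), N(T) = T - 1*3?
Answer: 70642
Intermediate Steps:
N(T) = -3 + T (N(T) = T - 3 = -3 + T)
o = -9 (o = -3*(6 + (-3 + 0)) = -3*(6 - 3) = -3*3 = -9)
V(Z) = 2 (V(Z) = -18/(-9) = -18*(-⅑) = 2)
(V(22) + m)*(-247) = (2 - 288)*(-247) = -286*(-247) = 70642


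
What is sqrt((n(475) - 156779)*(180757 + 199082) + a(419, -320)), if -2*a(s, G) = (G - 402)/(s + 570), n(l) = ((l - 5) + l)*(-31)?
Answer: I*sqrt(69131794577363377)/989 ≈ 2.6585e+5*I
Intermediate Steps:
n(l) = 155 - 62*l (n(l) = ((-5 + l) + l)*(-31) = (-5 + 2*l)*(-31) = 155 - 62*l)
a(s, G) = -(-402 + G)/(2*(570 + s)) (a(s, G) = -(G - 402)/(2*(s + 570)) = -(-402 + G)/(2*(570 + s)))
sqrt((n(475) - 156779)*(180757 + 199082) + a(419, -320)) = sqrt(((155 - 62*475) - 156779)*(180757 + 199082) + (402 - 1*(-320))/(2*(570 + 419))) = sqrt(((155 - 29450) - 156779)*379839 + (1/2)*(402 + 320)/989) = sqrt((-29295 - 156779)*379839 + (1/2)*(1/989)*722) = sqrt(-186074*379839 + 361/989) = sqrt(-70678162086 + 361/989) = sqrt(-69900702302693/989) = I*sqrt(69131794577363377)/989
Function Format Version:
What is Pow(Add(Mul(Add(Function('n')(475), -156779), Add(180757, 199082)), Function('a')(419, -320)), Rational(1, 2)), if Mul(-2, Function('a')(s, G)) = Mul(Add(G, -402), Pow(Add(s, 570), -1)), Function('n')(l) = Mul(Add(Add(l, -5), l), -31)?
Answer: Mul(Rational(1, 989), I, Pow(69131794577363377, Rational(1, 2))) ≈ Mul(2.6585e+5, I)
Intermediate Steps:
Function('n')(l) = Add(155, Mul(-62, l)) (Function('n')(l) = Mul(Add(Add(-5, l), l), -31) = Mul(Add(-5, Mul(2, l)), -31) = Add(155, Mul(-62, l)))
Function('a')(s, G) = Mul(Rational(-1, 2), Pow(Add(570, s), -1), Add(-402, G)) (Function('a')(s, G) = Mul(Rational(-1, 2), Mul(Add(G, -402), Pow(Add(s, 570), -1))) = Mul(Rational(-1, 2), Mul(Add(-402, G), Pow(Add(570, s), -1))) = Mul(Rational(-1, 2), Mul(Pow(Add(570, s), -1), Add(-402, G))) = Mul(Rational(-1, 2), Pow(Add(570, s), -1), Add(-402, G)))
Pow(Add(Mul(Add(Function('n')(475), -156779), Add(180757, 199082)), Function('a')(419, -320)), Rational(1, 2)) = Pow(Add(Mul(Add(Add(155, Mul(-62, 475)), -156779), Add(180757, 199082)), Mul(Rational(1, 2), Pow(Add(570, 419), -1), Add(402, Mul(-1, -320)))), Rational(1, 2)) = Pow(Add(Mul(Add(Add(155, -29450), -156779), 379839), Mul(Rational(1, 2), Pow(989, -1), Add(402, 320))), Rational(1, 2)) = Pow(Add(Mul(Add(-29295, -156779), 379839), Mul(Rational(1, 2), Rational(1, 989), 722)), Rational(1, 2)) = Pow(Add(Mul(-186074, 379839), Rational(361, 989)), Rational(1, 2)) = Pow(Add(-70678162086, Rational(361, 989)), Rational(1, 2)) = Pow(Rational(-69900702302693, 989), Rational(1, 2)) = Mul(Rational(1, 989), I, Pow(69131794577363377, Rational(1, 2)))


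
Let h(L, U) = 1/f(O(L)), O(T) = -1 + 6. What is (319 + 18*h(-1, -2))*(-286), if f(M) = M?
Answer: -461318/5 ≈ -92264.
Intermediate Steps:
O(T) = 5
h(L, U) = 1/5
(319 + 18*h(-1, -2))*(-286) = (319 + 18*(1/5))*(-286) = (319 + 18/5)*(-286) = (1613/5)*(-286) = -461318/5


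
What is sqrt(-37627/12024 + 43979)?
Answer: sqrt(176607800246)/2004 ≈ 209.70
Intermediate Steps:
sqrt(-37627/12024 + 43979) = sqrt(528765869/12024) = sqrt(176607800246)/2004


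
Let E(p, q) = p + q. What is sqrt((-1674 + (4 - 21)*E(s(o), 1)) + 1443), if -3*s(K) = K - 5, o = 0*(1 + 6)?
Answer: I*sqrt(2487)/3 ≈ 16.623*I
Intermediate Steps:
o = 0 (o = 0*7 = 0)
s(K) = 5/3 - K/3 (s(K) = -(K - 5)/3 = -(-5 + K)/3 = 5/3 - K/3)
sqrt((-1674 + (4 - 21)*E(s(o), 1)) + 1443) = sqrt((-1674 + (4 - 21)*((5/3 - 1/3*0) + 1)) + 1443) = sqrt((-1674 - 17*((5/3 + 0) + 1)) + 1443) = sqrt((-1674 - 17*(5/3 + 1)) + 1443) = sqrt((-1674 - 17*8/3) + 1443) = sqrt((-1674 - 136/3) + 1443) = sqrt(-5158/3 + 1443) = sqrt(-829/3) = I*sqrt(2487)/3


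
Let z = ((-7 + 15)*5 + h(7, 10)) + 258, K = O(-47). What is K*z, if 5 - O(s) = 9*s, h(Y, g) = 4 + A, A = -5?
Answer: 127116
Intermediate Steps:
h(Y, g) = -1 (h(Y, g) = 4 - 5 = -1)
O(s) = 5 - 9*s
K = 428 (K = 5 - 9*(-47) = 5 + 423 = 428)
z = 297 (z = ((-7 + 15)*5 - 1) + 258 = (8*5 - 1) + 258 = (40 - 1) + 258 = 39 + 258 = 297)
K*z = 428*297 = 127116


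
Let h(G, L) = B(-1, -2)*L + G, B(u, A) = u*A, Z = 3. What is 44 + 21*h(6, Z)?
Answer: 296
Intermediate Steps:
B(u, A) = A*u
h(G, L) = G + 2*L (h(G, L) = (-2*(-1))*L + G = 2*L + G = G + 2*L)
44 + 21*h(6, Z) = 44 + 21*(6 + 2*3) = 44 + 21*(6 + 6) = 44 + 21*12 = 44 + 252 = 296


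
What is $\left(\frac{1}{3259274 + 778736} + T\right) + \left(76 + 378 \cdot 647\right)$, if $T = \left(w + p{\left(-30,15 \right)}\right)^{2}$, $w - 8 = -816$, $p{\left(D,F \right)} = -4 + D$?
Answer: $\frac{3850670564061}{4038010} \approx 9.5361 \cdot 10^{5}$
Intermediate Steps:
$w = -808$ ($w = 8 - 816 = -808$)
$T = 708964$ ($T = \left(-808 - 34\right)^{2} = \left(-842\right)^{2} = 708964$)
$\left(\frac{1}{3259274 + 778736} + T\right) + \left(76 + 378 \cdot 647\right) = \left(\frac{1}{3259274 + 778736} + 708964\right) + \left(76 + 378 \cdot 647\right) = \left(\frac{1}{4038010} + 708964\right) + \left(76 + 244566\right) = \left(\frac{1}{4038010} + 708964\right) + 244642 = \frac{2862803721641}{4038010} + 244642 = \frac{3850670564061}{4038010}$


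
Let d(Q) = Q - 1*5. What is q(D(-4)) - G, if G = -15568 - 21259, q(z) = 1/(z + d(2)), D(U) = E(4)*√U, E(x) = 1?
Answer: 478748/13 - 2*I/13 ≈ 36827.0 - 0.15385*I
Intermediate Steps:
d(Q) = -5 + Q (d(Q) = Q - 5 = -5 + Q)
D(U) = √U (D(U) = 1*√U = √U)
q(z) = 1/(-3 + z) (q(z) = 1/(z + (-5 + 2)) = 1/(z - 3) = 1/(-3 + z))
G = -36827
q(D(-4)) - G = 1/(-3 + √(-4)) - 1*(-36827) = 1/(-3 + 2*I) + 36827 = (-3 - 2*I)/13 + 36827 = 36827 + (-3 - 2*I)/13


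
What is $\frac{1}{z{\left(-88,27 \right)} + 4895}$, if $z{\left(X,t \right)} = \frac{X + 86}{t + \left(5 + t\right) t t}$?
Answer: $\frac{23355}{114322723} \approx 0.00020429$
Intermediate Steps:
$z{\left(X,t \right)} = \frac{86 + X}{t + t^{2} \left(5 + t\right)}$ ($z{\left(X,t \right)} = \frac{86 + X}{t + \left(5 + t\right) t^{2}} = \frac{86 + X}{t + t^{2} \left(5 + t\right)}$)
$\frac{1}{z{\left(-88,27 \right)} + 4895} = \frac{1}{\frac{86 - 88}{27 \left(1 + 27^{2} + 5 \cdot 27\right)} + 4895} = \frac{1}{\frac{1}{27} \frac{1}{1 + 729 + 135} \left(-2\right) + 4895} = \frac{1}{\frac{1}{27} \cdot \frac{1}{865} \left(-2\right) + 4895} = \frac{1}{- \frac{2}{23355} + 4895} = \frac{1}{\frac{114322723}{23355}} = \frac{23355}{114322723}$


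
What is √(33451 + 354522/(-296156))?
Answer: √14968509709174/21154 ≈ 182.89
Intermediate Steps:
√(33451 + 354522/(-296156)) = √(33451 + 354522*(-1/296156)) = √(33451 - 25323/21154) = √(707597131/21154) = √14968509709174/21154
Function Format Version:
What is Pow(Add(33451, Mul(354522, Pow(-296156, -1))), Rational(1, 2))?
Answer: Mul(Rational(1, 21154), Pow(14968509709174, Rational(1, 2))) ≈ 182.89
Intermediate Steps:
Pow(Add(33451, Mul(354522, Pow(-296156, -1))), Rational(1, 2)) = Pow(Add(33451, Mul(354522, Rational(-1, 296156))), Rational(1, 2)) = Pow(Add(33451, Rational(-25323, 21154)), Rational(1, 2)) = Pow(Rational(707597131, 21154), Rational(1, 2)) = Mul(Rational(1, 21154), Pow(14968509709174, Rational(1, 2)))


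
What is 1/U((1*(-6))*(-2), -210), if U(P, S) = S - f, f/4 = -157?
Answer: 1/418 ≈ 0.0023923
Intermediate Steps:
f = -628 (f = 4*(-157) = -628)
U(P, S) = 628 + S (U(P, S) = S - 1*(-628) = S + 628 = 628 + S)
1/U((1*(-6))*(-2), -210) = 1/(628 - 210) = 1/418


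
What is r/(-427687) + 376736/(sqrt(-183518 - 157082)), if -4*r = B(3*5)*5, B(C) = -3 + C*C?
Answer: 555/855374 - 94184*I*sqrt(3406)/8515 ≈ 0.00064884 - 645.53*I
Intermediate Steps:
B(C) = -3 + C**2
r = -555/2 (r = -(-3 + (3*5)**2)*5/4 = -(-3 + 15**2)*5/4 = -(-3 + 225)*5/4 = -111*5/2 = -1/4*1110 = -555/2 ≈ -277.50)
r/(-427687) + 376736/(sqrt(-183518 - 157082)) = -555/2/(-427687) + 376736/(sqrt(-183518 - 157082)) = -555/2*(-1/427687) + 376736/(sqrt(-340600)) = 555/855374 + 376736/((10*I*sqrt(3406))) = 555/855374 + 376736*(-I*sqrt(3406)/34060) = 555/855374 - 94184*I*sqrt(3406)/8515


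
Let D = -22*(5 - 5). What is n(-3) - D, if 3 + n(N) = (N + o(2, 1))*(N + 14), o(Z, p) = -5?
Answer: -91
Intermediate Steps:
n(N) = -3 + (-5 + N)*(14 + N) (n(N) = -3 + (N - 5)*(N + 14) = -3 + (-5 + N)*(14 + N))
D = 0 (D = -22*0 = 0)
n(-3) - D = (-73 + (-3)² + 9*(-3)) - 1*0 = (-73 + 9 - 27) + 0 = -91 + 0 = -91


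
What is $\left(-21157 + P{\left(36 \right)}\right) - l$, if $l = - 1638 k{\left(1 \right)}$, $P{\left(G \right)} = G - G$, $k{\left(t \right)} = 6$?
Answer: $-11329$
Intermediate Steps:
$P{\left(G \right)} = 0$
$l = -9828$ ($l = \left(-1638\right) 6 = -9828$)
$\left(-21157 + P{\left(36 \right)}\right) - l = \left(-21157 + 0\right) - -9828 = -21157 + 9828 = -11329$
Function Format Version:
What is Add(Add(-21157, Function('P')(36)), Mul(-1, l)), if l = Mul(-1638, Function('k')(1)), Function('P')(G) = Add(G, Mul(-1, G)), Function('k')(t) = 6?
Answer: -11329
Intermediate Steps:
Function('P')(G) = 0
l = -9828 (l = Mul(-1638, 6) = -9828)
Add(Add(-21157, Function('P')(36)), Mul(-1, l)) = Add(Add(-21157, 0), Mul(-1, -9828)) = Add(-21157, 9828) = -11329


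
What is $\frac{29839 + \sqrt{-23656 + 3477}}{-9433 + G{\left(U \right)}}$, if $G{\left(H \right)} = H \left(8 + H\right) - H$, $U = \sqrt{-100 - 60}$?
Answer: $\frac{\sqrt{20179} - 29839 i}{28 \sqrt{10} + 9593 i} \approx -3.1101 - 0.043514 i$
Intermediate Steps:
$U = 4 i \sqrt{10}$ ($U = \sqrt{-160} = 4 i \sqrt{10} \approx 12.649 i$)
$G{\left(H \right)} = - H + H \left(8 + H\right)$
$\frac{29839 + \sqrt{-23656 + 3477}}{-9433 + G{\left(U \right)}} = \frac{29839 + \sqrt{-23656 + 3477}}{-9433 + 4 i \sqrt{10} \left(7 + 4 i \sqrt{10}\right)} = \frac{29839 + \sqrt{-20179}}{-9433 + 4 i \sqrt{10} \left(7 + 4 i \sqrt{10}\right)} = \frac{29839 + i \sqrt{20179}}{-9433 + 4 i \sqrt{10} \left(7 + 4 i \sqrt{10}\right)}$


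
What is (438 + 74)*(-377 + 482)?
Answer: 53760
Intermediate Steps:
(438 + 74)*(-377 + 482) = 512*105 = 53760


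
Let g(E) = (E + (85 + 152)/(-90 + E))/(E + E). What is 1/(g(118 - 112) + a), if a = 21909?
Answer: 336/7361513 ≈ 4.5643e-5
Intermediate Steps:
g(E) = (E + 237/(-90 + E))/(2*E) (g(E) = (E + 237/(-90 + E))/((2*E)) = (E + 237/(-90 + E))*(1/(2*E)) = (E + 237/(-90 + E))/(2*E))
1/(g(118 - 112) + a) = 1/((237 + (118 - 112)**2 - 90*(118 - 112))/(2*(118 - 112)*(-90 + (118 - 112))) + 21909) = 1/((1/2)*(237 + 6**2 - 90*6)/(6*(-90 + 6)) + 21909) = 1/((1/2)*(1/6)*(237 + 36 - 540)/(-84) + 21909) = 1/((1/2)*(1/6)*(-1/84)*(-267) + 21909) = 1/(89/336 + 21909) = 1/(7361513/336) = 336/7361513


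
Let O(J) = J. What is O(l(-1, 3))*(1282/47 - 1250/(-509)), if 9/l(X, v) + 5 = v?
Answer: -3200796/23923 ≈ -133.80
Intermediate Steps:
l(X, v) = 9/(-5 + v)
O(l(-1, 3))*(1282/47 - 1250/(-509)) = (9/(-5 + 3))*(1282/47 - 1250/(-509)) = (9/(-2))*(1282*(1/47) - 1250*(-1/509)) = (9*(-1/2))*(1282/47 + 1250/509) = -9/2*711288/23923 = -3200796/23923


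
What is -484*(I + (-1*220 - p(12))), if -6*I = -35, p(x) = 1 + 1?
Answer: 313874/3 ≈ 1.0462e+5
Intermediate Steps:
p(x) = 2
I = 35/6 (I = -1/6*(-35) = 35/6 ≈ 5.8333)
-484*(I + (-1*220 - p(12))) = -484*(35/6 + (-1*220 - 1*2)) = -484*(35/6 + (-220 - 2)) = -484*(35/6 - 222) = -484*(-1297/6) = 313874/3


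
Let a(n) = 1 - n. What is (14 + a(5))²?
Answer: 100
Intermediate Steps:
(14 + a(5))² = (14 + (1 - 1*5))² = (14 + (1 - 5))² = (14 - 4)² = 10² = 100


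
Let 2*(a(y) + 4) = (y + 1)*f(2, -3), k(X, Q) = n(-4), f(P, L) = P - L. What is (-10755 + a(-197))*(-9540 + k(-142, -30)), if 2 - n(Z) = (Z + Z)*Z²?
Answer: 105853090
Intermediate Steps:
n(Z) = 2 - 2*Z³ (n(Z) = 2 - (Z + Z)*Z² = 2 - 2*Z*Z² = 2 - 2*Z³)
k(X, Q) = 130 (k(X, Q) = 2 - 2*(-4)³ = 2 - 2*(-64) = 2 + 128 = 130)
a(y) = -3/2 + 5*y/2 (a(y) = -4 + ((y + 1)*(2 - 1*(-3)))/2 = -4 + ((1 + y)*(2 + 3))/2 = -4 + ((1 + y)*5)/2 = -4 + (5 + 5*y)/2 = -4 + (5/2 + 5*y/2) = -3/2 + 5*y/2)
(-10755 + a(-197))*(-9540 + k(-142, -30)) = (-10755 + (-3/2 + (5/2)*(-197)))*(-9540 + 130) = (-10755 + (-3/2 - 985/2))*(-9410) = (-10755 - 494)*(-9410) = -11249*(-9410) = 105853090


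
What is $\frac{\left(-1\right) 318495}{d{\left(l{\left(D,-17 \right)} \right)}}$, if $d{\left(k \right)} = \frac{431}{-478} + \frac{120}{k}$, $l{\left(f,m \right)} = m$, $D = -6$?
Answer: $\frac{2588090370}{64687} \approx 40009.0$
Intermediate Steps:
$d{\left(k \right)} = - \frac{431}{478} + \frac{120}{k}$ ($d{\left(k \right)} = 431 \left(- \frac{1}{478}\right) + \frac{120}{k} = - \frac{431}{478} + \frac{120}{k}$)
$\frac{\left(-1\right) 318495}{d{\left(l{\left(D,-17 \right)} \right)}} = \frac{\left(-1\right) 318495}{- \frac{431}{478} + \frac{120}{-17}} = - \frac{318495}{- \frac{431}{478} + 120 \left(- \frac{1}{17}\right)} = - \frac{318495}{- \frac{431}{478} - \frac{120}{17}} = - \frac{318495}{- \frac{64687}{8126}} = \left(-318495\right) \left(- \frac{8126}{64687}\right) = \frac{2588090370}{64687}$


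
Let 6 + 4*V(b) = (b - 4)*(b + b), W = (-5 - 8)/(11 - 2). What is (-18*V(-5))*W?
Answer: 546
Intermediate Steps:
W = -13/9 ≈ -1.4444
V(b) = -3/2 + b*(-4 + b)/2 (V(b) = -3/2 + ((b - 4)*(b + b))/4 = -3/2 + ((-4 + b)*(2*b))/4 = -3/2 + (2*b*(-4 + b))/4 = -3/2 + b*(-4 + b)/2)
(-18*V(-5))*W = -18*(-3/2 + (½)*(-5)² - 2*(-5))*(-13/9) = -18*(-3/2 + (½)*25 + 10)*(-13/9) = -18*(-3/2 + 25/2 + 10)*(-13/9) = -18*21*(-13/9) = -378*(-13/9) = 546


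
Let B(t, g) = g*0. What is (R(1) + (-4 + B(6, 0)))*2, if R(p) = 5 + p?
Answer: 4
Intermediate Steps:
B(t, g) = 0
(R(1) + (-4 + B(6, 0)))*2 = ((5 + 1) + (-4 + 0))*2 = (6 - 4)*2 = 2*2 = 4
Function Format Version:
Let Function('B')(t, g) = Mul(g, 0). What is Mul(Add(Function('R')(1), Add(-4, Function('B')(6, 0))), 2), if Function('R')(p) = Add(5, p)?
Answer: 4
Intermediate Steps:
Function('B')(t, g) = 0
Mul(Add(Function('R')(1), Add(-4, Function('B')(6, 0))), 2) = Mul(Add(Add(5, 1), Add(-4, 0)), 2) = Mul(Add(6, -4), 2) = Mul(2, 2) = 4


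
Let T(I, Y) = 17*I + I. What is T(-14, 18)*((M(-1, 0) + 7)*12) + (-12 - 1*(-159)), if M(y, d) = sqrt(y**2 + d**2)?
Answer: -24045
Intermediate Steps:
T(I, Y) = 18*I
M(y, d) = sqrt(d**2 + y**2)
T(-14, 18)*((M(-1, 0) + 7)*12) + (-12 - 1*(-159)) = (18*(-14))*((sqrt(0**2 + (-1)**2) + 7)*12) + (-12 - 1*(-159)) = -252*(sqrt(0 + 1) + 7)*12 + (-12 + 159) = -252*(sqrt(1) + 7)*12 + 147 = -252*(1 + 7)*12 + 147 = -2016*12 + 147 = -252*96 + 147 = -24192 + 147 = -24045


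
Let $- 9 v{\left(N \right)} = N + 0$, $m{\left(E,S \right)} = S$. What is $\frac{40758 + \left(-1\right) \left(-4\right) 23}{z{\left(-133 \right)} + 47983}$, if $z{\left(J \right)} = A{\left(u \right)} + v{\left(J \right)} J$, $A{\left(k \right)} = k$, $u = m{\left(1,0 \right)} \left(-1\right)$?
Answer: $\frac{183825}{207079} \approx 0.8877$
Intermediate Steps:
$u = 0$ ($u = 0 \left(-1\right) = 0$)
$v{\left(N \right)} = - \frac{N}{9}$ ($v{\left(N \right)} = - \frac{N + 0}{9} = - \frac{N}{9}$)
$z{\left(J \right)} = - \frac{J^{2}}{9}$ ($z{\left(J \right)} = 0 + - \frac{J}{9} J = 0 - \frac{J^{2}}{9} = - \frac{J^{2}}{9}$)
$\frac{40758 + \left(-1\right) \left(-4\right) 23}{z{\left(-133 \right)} + 47983} = \frac{40758 + \left(-1\right) \left(-4\right) 23}{- \frac{\left(-133\right)^{2}}{9} + 47983} = \frac{40758 + 4 \cdot 23}{\left(- \frac{1}{9}\right) 17689 + 47983} = \frac{40758 + 92}{- \frac{17689}{9} + 47983} = \frac{40850}{\frac{414158}{9}} = 40850 \cdot \frac{9}{414158} = \frac{183825}{207079}$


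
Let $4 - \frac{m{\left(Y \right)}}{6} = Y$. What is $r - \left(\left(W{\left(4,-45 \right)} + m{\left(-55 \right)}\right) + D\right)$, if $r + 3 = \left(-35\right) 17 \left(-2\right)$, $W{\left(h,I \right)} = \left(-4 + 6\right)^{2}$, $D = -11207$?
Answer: $12036$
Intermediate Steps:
$W{\left(h,I \right)} = 4$ ($W{\left(h,I \right)} = 2^{2} = 4$)
$m{\left(Y \right)} = 24 - 6 Y$
$r = 1187$ ($r = -3 + \left(-35\right) 17 \left(-2\right) = -3 - -1190 = -3 + 1190 = 1187$)
$r - \left(\left(W{\left(4,-45 \right)} + m{\left(-55 \right)}\right) + D\right) = 1187 - \left(\left(4 + \left(24 - -330\right)\right) - 11207\right) = 1187 - \left(\left(4 + \left(24 + 330\right)\right) - 11207\right) = 1187 - \left(\left(4 + 354\right) - 11207\right) = 1187 - \left(358 - 11207\right) = 1187 - -10849 = 1187 + 10849 = 12036$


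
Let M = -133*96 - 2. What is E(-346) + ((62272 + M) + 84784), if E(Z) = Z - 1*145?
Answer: 133795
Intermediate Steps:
E(Z) = -145 + Z (E(Z) = Z - 145 = -145 + Z)
M = -12770 (M = -12768 - 2 = -12770)
E(-346) + ((62272 + M) + 84784) = (-145 - 346) + ((62272 - 12770) + 84784) = -491 + (49502 + 84784) = -491 + 134286 = 133795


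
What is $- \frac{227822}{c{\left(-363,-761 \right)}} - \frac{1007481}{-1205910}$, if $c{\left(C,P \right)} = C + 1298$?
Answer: $- \frac{18252722219}{75168390} \approx -242.82$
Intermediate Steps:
$c{\left(C,P \right)} = 1298 + C$
$- \frac{227822}{c{\left(-363,-761 \right)}} - \frac{1007481}{-1205910} = - \frac{227822}{1298 - 363} - \frac{1007481}{-1205910} = - \frac{227822}{935} - - \frac{335827}{401970} = \left(-227822\right) \frac{1}{935} + \frac{335827}{401970} = - \frac{227822}{935} + \frac{335827}{401970} = - \frac{18252722219}{75168390}$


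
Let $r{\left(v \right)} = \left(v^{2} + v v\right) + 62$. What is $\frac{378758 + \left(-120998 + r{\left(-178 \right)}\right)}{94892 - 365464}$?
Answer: $- \frac{160595}{135286} \approx -1.1871$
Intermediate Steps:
$r{\left(v \right)} = 62 + 2 v^{2}$ ($r{\left(v \right)} = \left(v^{2} + v^{2}\right) + 62 = 2 v^{2} + 62 = 62 + 2 v^{2}$)
$\frac{378758 + \left(-120998 + r{\left(-178 \right)}\right)}{94892 - 365464} = \frac{378758 - \left(120936 - 63368\right)}{94892 - 365464} = \frac{378758 + \left(-120998 + \left(62 + 2 \cdot 31684\right)\right)}{-270572} = \left(378758 + \left(-120998 + \left(62 + 63368\right)\right)\right) \left(- \frac{1}{270572}\right) = \left(378758 + \left(-120998 + 63430\right)\right) \left(- \frac{1}{270572}\right) = \left(378758 - 57568\right) \left(- \frac{1}{270572}\right) = 321190 \left(- \frac{1}{270572}\right) = - \frac{160595}{135286}$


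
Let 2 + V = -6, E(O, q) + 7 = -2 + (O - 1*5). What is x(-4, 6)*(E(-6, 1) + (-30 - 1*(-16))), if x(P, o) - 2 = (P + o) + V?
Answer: 136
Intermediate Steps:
E(O, q) = -14 + O (E(O, q) = -7 + (-2 + (O - 1*5)) = -7 + (-2 + (O - 5)) = -7 + (-2 + (-5 + O)) = -7 + (-7 + O) = -14 + O)
V = -8 (V = -2 - 6 = -8)
x(P, o) = -6 + P + o (x(P, o) = 2 + ((P + o) - 8) = 2 + (-8 + P + o) = -6 + P + o)
x(-4, 6)*(E(-6, 1) + (-30 - 1*(-16))) = (-6 - 4 + 6)*((-14 - 6) + (-30 - 1*(-16))) = -4*(-20 + (-30 + 16)) = -4*(-20 - 14) = -4*(-34) = 136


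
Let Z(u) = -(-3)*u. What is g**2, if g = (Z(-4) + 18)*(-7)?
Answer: 1764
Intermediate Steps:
Z(u) = 3*u
g = -42 (g = (3*(-4) + 18)*(-7) = (-12 + 18)*(-7) = 6*(-7) = -42)
g**2 = (-42)**2 = 1764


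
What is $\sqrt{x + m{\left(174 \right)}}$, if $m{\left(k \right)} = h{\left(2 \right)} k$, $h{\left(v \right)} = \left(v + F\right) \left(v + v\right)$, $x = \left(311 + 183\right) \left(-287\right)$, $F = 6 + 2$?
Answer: $i \sqrt{134818} \approx 367.18 i$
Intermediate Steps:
$F = 8$
$x = -141778$ ($x = 494 \left(-287\right) = -141778$)
$h{\left(v \right)} = 2 v \left(8 + v\right)$ ($h{\left(v \right)} = \left(v + 8\right) \left(v + v\right) = \left(8 + v\right) 2 v = 2 v \left(8 + v\right)$)
$m{\left(k \right)} = 40 k$ ($m{\left(k \right)} = 2 \cdot 2 \left(8 + 2\right) k = 2 \cdot 2 \cdot 10 k = 40 k$)
$\sqrt{x + m{\left(174 \right)}} = \sqrt{-141778 + 40 \cdot 174} = \sqrt{-141778 + 6960} = \sqrt{-134818} = i \sqrt{134818}$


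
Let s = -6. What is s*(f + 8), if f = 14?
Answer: -132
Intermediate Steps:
s*(f + 8) = -6*(14 + 8) = -6*22 = -132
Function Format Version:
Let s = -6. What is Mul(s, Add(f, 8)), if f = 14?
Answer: -132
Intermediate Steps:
Mul(s, Add(f, 8)) = Mul(-6, Add(14, 8)) = Mul(-6, 22) = -132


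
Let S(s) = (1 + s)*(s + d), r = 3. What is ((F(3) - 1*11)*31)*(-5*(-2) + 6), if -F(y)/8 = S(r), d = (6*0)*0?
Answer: -53072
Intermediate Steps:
d = 0 (d = 0*0 = 0)
S(s) = s*(1 + s) (S(s) = (1 + s)*(s + 0) = (1 + s)*s = s*(1 + s))
F(y) = -96 (F(y) = -24*(1 + 3) = -24*4 = -8*12 = -96)
((F(3) - 1*11)*31)*(-5*(-2) + 6) = ((-96 - 1*11)*31)*(-5*(-2) + 6) = ((-96 - 11)*31)*(10 + 6) = -107*31*16 = -3317*16 = -53072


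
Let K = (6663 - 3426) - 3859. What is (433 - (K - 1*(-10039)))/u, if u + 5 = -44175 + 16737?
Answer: 8984/27443 ≈ 0.32737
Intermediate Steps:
u = -27443 (u = -5 + (-44175 + 16737) = -5 - 27438 = -27443)
K = -622 (K = 3237 - 3859 = -622)
(433 - (K - 1*(-10039)))/u = (433 - (-622 - 1*(-10039)))/(-27443) = (433 - (-622 + 10039))*(-1/27443) = (433 - 1*9417)*(-1/27443) = (433 - 9417)*(-1/27443) = -8984*(-1/27443) = 8984/27443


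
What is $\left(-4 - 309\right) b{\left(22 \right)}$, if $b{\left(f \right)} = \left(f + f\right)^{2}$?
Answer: $-605968$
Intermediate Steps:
$b{\left(f \right)} = 4 f^{2}$ ($b{\left(f \right)} = \left(2 f\right)^{2} = 4 f^{2}$)
$\left(-4 - 309\right) b{\left(22 \right)} = \left(-4 - 309\right) 4 \cdot 22^{2} = - 313 \cdot 4 \cdot 484 = \left(-313\right) 1936 = -605968$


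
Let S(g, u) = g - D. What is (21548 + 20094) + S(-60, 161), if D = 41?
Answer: 41541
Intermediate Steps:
S(g, u) = -41 + g (S(g, u) = g - 1*41 = g - 41 = -41 + g)
(21548 + 20094) + S(-60, 161) = (21548 + 20094) + (-41 - 60) = 41642 - 101 = 41541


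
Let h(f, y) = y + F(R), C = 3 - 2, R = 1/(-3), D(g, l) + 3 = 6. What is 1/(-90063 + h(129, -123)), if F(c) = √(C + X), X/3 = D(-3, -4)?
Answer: -45093/4066757293 - √10/8133514586 ≈ -1.1089e-5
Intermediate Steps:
D(g, l) = 3 (D(g, l) = -3 + 6 = 3)
R = -⅓ ≈ -0.33333
X = 9 (X = 3*3 = 9)
C = 1
F(c) = √10 (F(c) = √(1 + 9) = √10)
h(f, y) = y + √10
1/(-90063 + h(129, -123)) = 1/(-90063 + (-123 + √10)) = 1/(-90186 + √10)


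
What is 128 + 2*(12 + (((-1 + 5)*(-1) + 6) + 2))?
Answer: 160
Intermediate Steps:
128 + 2*(12 + (((-1 + 5)*(-1) + 6) + 2)) = 128 + 2*(12 + ((4*(-1) + 6) + 2)) = 128 + 2*(12 + ((-4 + 6) + 2)) = 128 + 2*(12 + (2 + 2)) = 128 + 2*(12 + 4) = 128 + 2*16 = 128 + 32 = 160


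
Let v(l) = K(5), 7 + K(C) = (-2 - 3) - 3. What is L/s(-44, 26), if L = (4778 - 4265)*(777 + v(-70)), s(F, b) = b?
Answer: 195453/13 ≈ 15035.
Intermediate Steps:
K(C) = -15 (K(C) = -7 + ((-2 - 3) - 3) = -7 + (-5 - 3) = -7 - 8 = -15)
v(l) = -15
L = 390906 (L = (4778 - 4265)*(777 - 15) = 513*762 = 390906)
L/s(-44, 26) = 390906/26 = 390906*(1/26) = 195453/13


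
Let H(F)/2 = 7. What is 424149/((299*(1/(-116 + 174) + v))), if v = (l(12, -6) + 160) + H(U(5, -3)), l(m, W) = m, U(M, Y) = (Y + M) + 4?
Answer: 24600642/3225911 ≈ 7.6260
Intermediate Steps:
U(M, Y) = 4 + M + Y (U(M, Y) = (M + Y) + 4 = 4 + M + Y)
H(F) = 14 (H(F) = 2*7 = 14)
v = 186 (v = (12 + 160) + 14 = 172 + 14 = 186)
424149/((299*(1/(-116 + 174) + v))) = 424149/((299*(1/(-116 + 174) + 186))) = 424149/((299*(1/58 + 186))) = 424149/((299*(10789/58))) = 424149/(3225911/58) = 424149*(58/3225911) = 24600642/3225911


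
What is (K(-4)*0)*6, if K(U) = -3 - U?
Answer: 0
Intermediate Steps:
(K(-4)*0)*6 = ((-3 - 1*(-4))*0)*6 = ((-3 + 4)*0)*6 = (1*0)*6 = 0*6 = 0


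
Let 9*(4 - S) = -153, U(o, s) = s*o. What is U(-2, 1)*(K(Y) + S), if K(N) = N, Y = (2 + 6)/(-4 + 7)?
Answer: -142/3 ≈ -47.333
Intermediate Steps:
U(o, s) = o*s
Y = 8/3 ≈ 2.6667
S = 21 (S = 4 - 1/9*(-153) = 4 + 17 = 21)
U(-2, 1)*(K(Y) + S) = (-2*1)*(8/3 + 21) = -2*71/3 = -142/3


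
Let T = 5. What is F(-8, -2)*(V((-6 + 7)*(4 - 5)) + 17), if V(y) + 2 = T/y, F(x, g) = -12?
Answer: -120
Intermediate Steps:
V(y) = -2 + 5/y
F(-8, -2)*(V((-6 + 7)*(4 - 5)) + 17) = -12*((-2 + 5/(((-6 + 7)*(4 - 5)))) + 17) = -12*((-2 + 5/((1*(-1)))) + 17) = -12*((-2 + 5/(-1)) + 17) = -12*((-2 + 5*(-1)) + 17) = -12*((-2 - 5) + 17) = -12*(-7 + 17) = -12*10 = -120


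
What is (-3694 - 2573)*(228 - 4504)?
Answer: 26797692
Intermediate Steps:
(-3694 - 2573)*(228 - 4504) = -6267*(-4276) = 26797692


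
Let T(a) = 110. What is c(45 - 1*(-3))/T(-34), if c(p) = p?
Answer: 24/55 ≈ 0.43636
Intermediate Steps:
c(45 - 1*(-3))/T(-34) = (45 - 1*(-3))/110 = (45 + 3)*(1/110) = 48*(1/110) = 24/55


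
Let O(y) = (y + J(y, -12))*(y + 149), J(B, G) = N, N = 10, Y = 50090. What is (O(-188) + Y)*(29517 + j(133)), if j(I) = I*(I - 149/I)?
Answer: 2683754824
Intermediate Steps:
J(B, G) = 10
O(y) = (10 + y)*(149 + y) (O(y) = (y + 10)*(y + 149) = (10 + y)*(149 + y))
(O(-188) + Y)*(29517 + j(133)) = ((1490 + (-188)² + 159*(-188)) + 50090)*(29517 + (-149 + 133²)) = ((1490 + 35344 - 29892) + 50090)*(29517 + (-149 + 17689)) = (6942 + 50090)*(29517 + 17540) = 57032*47057 = 2683754824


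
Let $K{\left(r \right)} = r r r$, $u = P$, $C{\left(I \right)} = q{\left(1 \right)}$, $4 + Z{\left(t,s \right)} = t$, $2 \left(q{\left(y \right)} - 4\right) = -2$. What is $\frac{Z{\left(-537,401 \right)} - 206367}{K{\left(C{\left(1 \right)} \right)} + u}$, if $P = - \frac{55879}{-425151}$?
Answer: $- \frac{21991785777}{2883739} \approx -7626.1$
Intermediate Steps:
$q{\left(y \right)} = 3$ ($q{\left(y \right)} = 4 + \frac{1}{2} \left(-2\right) = 4 - 1 = 3$)
$Z{\left(t,s \right)} = -4 + t$
$C{\left(I \right)} = 3$
$P = \frac{55879}{425151}$ ($P = \left(-55879\right) \left(- \frac{1}{425151}\right) = \frac{55879}{425151} \approx 0.13143$)
$u = \frac{55879}{425151} \approx 0.13143$
$K{\left(r \right)} = r^{3}$ ($K{\left(r \right)} = r^{2} r = r^{3}$)
$\frac{Z{\left(-537,401 \right)} - 206367}{K{\left(C{\left(1 \right)} \right)} + u} = \frac{\left(-4 - 537\right) - 206367}{3^{3} + \frac{55879}{425151}} = \frac{-541 - 206367}{27 + \frac{55879}{425151}} = - \frac{206908}{\frac{11534956}{425151}} = \left(-206908\right) \frac{425151}{11534956} = - \frac{21991785777}{2883739}$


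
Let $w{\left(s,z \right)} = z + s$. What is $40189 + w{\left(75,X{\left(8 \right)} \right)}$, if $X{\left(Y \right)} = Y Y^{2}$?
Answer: $40776$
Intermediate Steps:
$X{\left(Y \right)} = Y^{3}$
$w{\left(s,z \right)} = s + z$
$40189 + w{\left(75,X{\left(8 \right)} \right)} = 40189 + \left(75 + 8^{3}\right) = 40189 + \left(75 + 512\right) = 40189 + 587 = 40776$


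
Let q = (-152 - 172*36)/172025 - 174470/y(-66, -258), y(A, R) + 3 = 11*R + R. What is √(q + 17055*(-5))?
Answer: I*√968771548485473369889/106621095 ≈ 291.92*I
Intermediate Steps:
y(A, R) = -3 + 12*R (y(A, R) = -3 + (11*R + R) = -3 + 12*R)
q = 29993541694/533105475 (q = (-152 - 172*36)/172025 - 174470/(-3 + 12*(-258)) = (-152 - 6192)*(1/172025) - 174470/(-3 - 3096) = -6344*1/172025 - 174470/(-3099) = -6344/172025 - 174470*(-1/3099) = -6344/172025 + 174470/3099 = 29993541694/533105475 ≈ 56.262)
√(q + 17055*(-5)) = √(29993541694/533105475 + 17055*(-5)) = √(29993541694/533105475 - 85275) = √(-45430575838931/533105475) = I*√968771548485473369889/106621095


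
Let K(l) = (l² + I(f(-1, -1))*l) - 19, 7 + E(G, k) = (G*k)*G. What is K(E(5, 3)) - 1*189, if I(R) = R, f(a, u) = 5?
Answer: 4756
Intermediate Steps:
E(G, k) = -7 + k*G² (E(G, k) = -7 + (G*k)*G = -7 + k*G²)
K(l) = -19 + l² + 5*l (K(l) = (l² + 5*l) - 19 = -19 + l² + 5*l)
K(E(5, 3)) - 1*189 = (-19 + (-7 + 3*5²)² + 5*(-7 + 3*5²)) - 1*189 = (-19 + (-7 + 3*25)² + 5*(-7 + 3*25)) - 189 = (-19 + (-7 + 75)² + 5*(-7 + 75)) - 189 = (-19 + 68² + 5*68) - 189 = (-19 + 4624 + 340) - 189 = 4945 - 189 = 4756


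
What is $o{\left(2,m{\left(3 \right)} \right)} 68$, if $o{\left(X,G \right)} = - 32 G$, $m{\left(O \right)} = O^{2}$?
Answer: $-19584$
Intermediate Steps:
$o{\left(2,m{\left(3 \right)} \right)} 68 = - 32 \cdot 3^{2} \cdot 68 = \left(-32\right) 9 \cdot 68 = \left(-288\right) 68 = -19584$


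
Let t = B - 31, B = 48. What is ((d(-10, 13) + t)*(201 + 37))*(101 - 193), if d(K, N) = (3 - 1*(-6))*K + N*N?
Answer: -2102016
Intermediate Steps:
d(K, N) = N**2 + 9*K (d(K, N) = (3 + 6)*K + N**2 = 9*K + N**2 = N**2 + 9*K)
t = 17 (t = 48 - 31 = 17)
((d(-10, 13) + t)*(201 + 37))*(101 - 193) = (((13**2 + 9*(-10)) + 17)*(201 + 37))*(101 - 193) = (((169 - 90) + 17)*238)*(-92) = ((79 + 17)*238)*(-92) = (96*238)*(-92) = 22848*(-92) = -2102016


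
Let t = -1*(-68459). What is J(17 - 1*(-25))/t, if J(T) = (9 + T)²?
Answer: 153/4027 ≈ 0.037994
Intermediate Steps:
t = 68459
J(17 - 1*(-25))/t = (9 + (17 - 1*(-25)))²/68459 = (9 + (17 + 25))²*(1/68459) = (9 + 42)²*(1/68459) = 51²*(1/68459) = 2601*(1/68459) = 153/4027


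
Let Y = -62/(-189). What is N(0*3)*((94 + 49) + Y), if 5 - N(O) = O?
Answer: 135445/189 ≈ 716.64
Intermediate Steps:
N(O) = 5 - O
Y = 62/189 (Y = -62*(-1/189) = 62/189 ≈ 0.32804)
N(0*3)*((94 + 49) + Y) = (5 - 0*3)*((94 + 49) + 62/189) = (5 - 1*0)*(143 + 62/189) = (5 + 0)*(27089/189) = 5*(27089/189) = 135445/189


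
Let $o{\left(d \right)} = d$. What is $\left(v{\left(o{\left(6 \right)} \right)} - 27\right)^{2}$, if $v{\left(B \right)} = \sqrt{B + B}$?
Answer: $741 - 108 \sqrt{3} \approx 553.94$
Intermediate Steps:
$v{\left(B \right)} = \sqrt{2} \sqrt{B}$ ($v{\left(B \right)} = \sqrt{2 B} = \sqrt{2} \sqrt{B}$)
$\left(v{\left(o{\left(6 \right)} \right)} - 27\right)^{2} = \left(\sqrt{2} \sqrt{6} - 27\right)^{2} = \left(2 \sqrt{3} - 27\right)^{2} = \left(-27 + 2 \sqrt{3}\right)^{2}$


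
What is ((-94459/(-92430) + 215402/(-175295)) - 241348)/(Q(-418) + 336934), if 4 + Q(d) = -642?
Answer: -782089677626051/1089742397290560 ≈ -0.71768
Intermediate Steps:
Q(d) = -646 (Q(d) = -4 - 642 = -646)
((-94459/(-92430) + 215402/(-175295)) - 241348)/(Q(-418) + 336934) = ((-94459/(-92430) + 215402/(-175295)) - 241348)/(-646 + 336934) = ((-94459*(-1/92430) + 215402*(-1/175295)) - 241348)/336288 = ((94459/92430 - 215402/175295) - 241348)*(1/336288) = (-670283291/3240503370 - 241348)*(1/336288) = -782089677626051/3240503370*1/336288 = -782089677626051/1089742397290560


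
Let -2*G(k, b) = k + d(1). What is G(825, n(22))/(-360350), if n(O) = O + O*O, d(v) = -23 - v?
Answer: 801/720700 ≈ 0.0011114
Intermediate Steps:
n(O) = O + O**2
G(k, b) = 12 - k/2 (G(k, b) = -(k + (-23 - 1*1))/2 = -(k + (-23 - 1))/2 = -(k - 24)/2 = -(-24 + k)/2 = 12 - k/2)
G(825, n(22))/(-360350) = (12 - 1/2*825)/(-360350) = (12 - 825/2)*(-1/360350) = -801/2*(-1/360350) = 801/720700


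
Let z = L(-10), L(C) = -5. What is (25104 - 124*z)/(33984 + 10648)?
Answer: 6431/11158 ≈ 0.57636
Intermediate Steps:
z = -5
(25104 - 124*z)/(33984 + 10648) = (25104 - 124*(-5))/(33984 + 10648) = (25104 + 620)/44632 = 25724*(1/44632) = 6431/11158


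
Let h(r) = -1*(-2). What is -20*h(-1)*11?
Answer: -440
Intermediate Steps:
h(r) = 2
-20*h(-1)*11 = -20*2*11 = -40*11 = -440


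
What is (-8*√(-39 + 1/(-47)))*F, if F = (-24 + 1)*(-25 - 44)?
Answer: -12696*I*√86198/47 ≈ -79308.0*I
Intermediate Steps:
F = 1587 (F = -23*(-69) = 1587)
(-8*√(-39 + 1/(-47)))*F = -8*√(-39 + 1/(-47))*1587 = -8*√(-39 - 1/47)*1587 = -8*I*√86198/47*1587 = -12696*I*√86198/47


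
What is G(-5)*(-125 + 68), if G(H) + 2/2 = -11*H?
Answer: -3078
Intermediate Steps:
G(H) = -1 - 11*H
G(-5)*(-125 + 68) = (-1 - 11*(-5))*(-125 + 68) = (-1 + 55)*(-57) = 54*(-57) = -3078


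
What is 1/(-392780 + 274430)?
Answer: -1/118350 ≈ -8.4495e-6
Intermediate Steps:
1/(-392780 + 274430) = 1/(-118350) = -1/118350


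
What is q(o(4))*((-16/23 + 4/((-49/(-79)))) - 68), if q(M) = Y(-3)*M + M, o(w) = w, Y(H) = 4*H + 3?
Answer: 2244864/1127 ≈ 1991.9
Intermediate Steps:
Y(H) = 3 + 4*H
q(M) = -8*M (q(M) = (3 + 4*(-3))*M + M = (3 - 12)*M + M = -9*M + M = -8*M)
q(o(4))*((-16/23 + 4/((-49/(-79)))) - 68) = (-8*4)*((-16/23 + 4/((-49/(-79)))) - 68) = -32*((-16*1/23 + 4/((-49*(-1/79)))) - 68) = -32*((-16/23 + 4/(49/79)) - 68) = -32*((-16/23 + 4*(79/49)) - 68) = -32*((-16/23 + 316/49) - 68) = -32*(6484/1127 - 68) = -32*(-70152/1127) = 2244864/1127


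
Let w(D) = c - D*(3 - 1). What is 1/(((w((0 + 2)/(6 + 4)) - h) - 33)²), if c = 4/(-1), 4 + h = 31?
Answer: 25/103684 ≈ 0.00024112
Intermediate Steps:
h = 27 (h = -4 + 31 = 27)
c = -4 (c = 4*(-1) = -4)
w(D) = -4 - 2*D (w(D) = -4 - D*(3 - 1) = -4 - D*2 = -4 - 2*D)
1/(((w((0 + 2)/(6 + 4)) - h) - 33)²) = 1/((((-4 - 2*(0 + 2)/(6 + 4)) - 1*27) - 33)²) = 1/((((-4 - 4/10) - 27) - 33)²) = 1/((((-4 - 2*⅕) - 27) - 33)²) = 1/((((-4 - ⅖) - 27) - 33)²) = 1/(((-22/5 - 27) - 33)²) = 1/((-157/5 - 33)²) = 1/((-322/5)²) = 1/(103684/25) = 25/103684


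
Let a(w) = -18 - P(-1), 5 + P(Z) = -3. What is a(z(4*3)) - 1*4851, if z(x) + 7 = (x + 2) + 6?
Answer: -4861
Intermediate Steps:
z(x) = 1 + x (z(x) = -7 + ((x + 2) + 6) = -7 + ((2 + x) + 6) = -7 + (8 + x) = 1 + x)
P(Z) = -8 (P(Z) = -5 - 3 = -8)
a(w) = -10 (a(w) = -18 - 1*(-8) = -18 + 8 = -10)
a(z(4*3)) - 1*4851 = -10 - 1*4851 = -10 - 4851 = -4861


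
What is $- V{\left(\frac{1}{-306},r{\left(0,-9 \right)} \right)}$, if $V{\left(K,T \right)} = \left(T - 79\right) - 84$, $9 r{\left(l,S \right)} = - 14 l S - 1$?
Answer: $\frac{1468}{9} \approx 163.11$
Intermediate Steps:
$r{\left(l,S \right)} = - \frac{1}{9} - \frac{14 S l}{9}$ ($r{\left(l,S \right)} = \frac{- 14 l S - 1}{9} = \frac{- 14 S l - 1}{9} = \frac{-1 - 14 S l}{9} = - \frac{1}{9} - \frac{14 S l}{9}$)
$V{\left(K,T \right)} = -163 + T$ ($V{\left(K,T \right)} = \left(-79 + T\right) - 84 = -163 + T$)
$- V{\left(\frac{1}{-306},r{\left(0,-9 \right)} \right)} = - (-163 - \left(\frac{1}{9} - 0\right)) = - (-163 + \left(- \frac{1}{9} + 0\right)) = - (-163 - \frac{1}{9}) = \left(-1\right) \left(- \frac{1468}{9}\right) = \frac{1468}{9}$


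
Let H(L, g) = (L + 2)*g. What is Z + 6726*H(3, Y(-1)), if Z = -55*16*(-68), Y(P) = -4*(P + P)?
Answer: 328880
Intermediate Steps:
Y(P) = -8*P
Z = 59840 (Z = -880*(-68) = 59840)
H(L, g) = g*(2 + L) (H(L, g) = (2 + L)*g = g*(2 + L))
Z + 6726*H(3, Y(-1)) = 59840 + 6726*((-8*(-1))*(2 + 3)) = 59840 + 6726*(8*5) = 59840 + 6726*40 = 59840 + 269040 = 328880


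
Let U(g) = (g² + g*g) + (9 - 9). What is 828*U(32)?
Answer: 1695744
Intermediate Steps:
U(g) = 2*g² (U(g) = (g² + g²) + 0 = 2*g² + 0 = 2*g²)
828*U(32) = 828*(2*32²) = 828*(2*1024) = 828*2048 = 1695744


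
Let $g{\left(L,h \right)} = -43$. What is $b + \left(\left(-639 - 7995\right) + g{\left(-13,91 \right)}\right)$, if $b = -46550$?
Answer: $-55227$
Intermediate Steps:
$b + \left(\left(-639 - 7995\right) + g{\left(-13,91 \right)}\right) = -46550 - 8677 = -55227$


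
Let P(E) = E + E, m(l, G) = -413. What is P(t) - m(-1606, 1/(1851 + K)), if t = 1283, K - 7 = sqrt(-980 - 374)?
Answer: 2979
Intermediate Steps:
K = 7 + I*sqrt(1354) (K = 7 + sqrt(-980 - 374) = 7 + sqrt(-1354) = 7 + I*sqrt(1354) ≈ 7.0 + 36.797*I)
P(E) = 2*E
P(t) - m(-1606, 1/(1851 + K)) = 2*1283 - 1*(-413) = 2566 + 413 = 2979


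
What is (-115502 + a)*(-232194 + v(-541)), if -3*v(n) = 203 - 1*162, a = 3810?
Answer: 77807216116/3 ≈ 2.5936e+10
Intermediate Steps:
v(n) = -41/3 (v(n) = -(203 - 1*162)/3 = -(203 - 162)/3 = -1/3*41 = -41/3)
(-115502 + a)*(-232194 + v(-541)) = (-115502 + 3810)*(-232194 - 41/3) = -111692*(-696623/3) = 77807216116/3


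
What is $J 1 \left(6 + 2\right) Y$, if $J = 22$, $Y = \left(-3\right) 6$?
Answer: $-3168$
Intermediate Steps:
$Y = -18$
$J 1 \left(6 + 2\right) Y = 22 \cdot 1 \left(6 + 2\right) \left(-18\right) = 22 \cdot 1 \cdot 8 \left(-18\right) = 22 \cdot 8 \left(-18\right) = 176 \left(-18\right) = -3168$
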